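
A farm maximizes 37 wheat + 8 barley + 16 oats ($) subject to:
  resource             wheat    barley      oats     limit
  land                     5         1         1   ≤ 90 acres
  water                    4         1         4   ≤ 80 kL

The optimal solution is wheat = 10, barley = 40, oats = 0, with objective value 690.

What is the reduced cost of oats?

Check each constraint at x*: land 90/90 (tight); water 80/80 (tight).
The binding rows give the dual system: 5·y_land + 4·y_water = 37 and 1·y_land + 1·y_water = 8.
→ y_land = 5 and y_water = 3.
Reduced cost of oats: c₃ − yᵀa₃ = 16 − (5·1 + 3·4) = 16 − 17 = -1.

-1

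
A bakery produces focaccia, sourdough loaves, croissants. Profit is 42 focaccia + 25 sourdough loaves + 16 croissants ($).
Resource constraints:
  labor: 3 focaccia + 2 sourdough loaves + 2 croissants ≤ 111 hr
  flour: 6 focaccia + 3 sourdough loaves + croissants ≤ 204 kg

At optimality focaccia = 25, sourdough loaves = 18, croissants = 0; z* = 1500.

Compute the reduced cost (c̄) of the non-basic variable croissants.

At the optimum: labor uses 111 of 111 (binding); flour uses 204 of 204 (binding).
The binding rows give the dual system: 3·y_labor + 6·y_flour = 42 and 2·y_labor + 3·y_flour = 25.
Solving: y_labor = 8, y_flour = 3.
Reduced cost of croissants: c₃ − yᵀa₃ = 16 − (8·2 + 3·1) = 16 − 19 = -3.

-3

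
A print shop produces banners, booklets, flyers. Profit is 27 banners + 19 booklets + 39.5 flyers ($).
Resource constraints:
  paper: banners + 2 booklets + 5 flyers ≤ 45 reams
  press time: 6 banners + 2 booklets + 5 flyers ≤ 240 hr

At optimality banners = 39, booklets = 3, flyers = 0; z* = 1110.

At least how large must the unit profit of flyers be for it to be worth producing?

Check each constraint at x*: paper 45/45 (tight); press time 240/240 (tight).
The binding rows give the dual system: 1·y_paper + 6·y_press time = 27 and 2·y_paper + 2·y_press time = 19.
→ y_paper = 6 and y_press time = 3.5.
flyers enters the basis when its profit ≥ yᵀa₃ = 6·5 + 3.5·5 = 47.5.

47.5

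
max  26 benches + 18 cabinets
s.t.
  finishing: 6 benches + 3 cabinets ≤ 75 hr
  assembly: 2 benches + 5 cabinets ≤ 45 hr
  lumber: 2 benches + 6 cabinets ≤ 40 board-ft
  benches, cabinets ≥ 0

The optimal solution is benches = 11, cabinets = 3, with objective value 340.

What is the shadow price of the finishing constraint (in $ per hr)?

4

Check each constraint at x*: finishing 75/75 (tight); assembly 37/45 (slack 8); lumber 40/40 (tight).
Slack constraints have shadow price 0 (complementary slackness).
The binding rows give the dual system: 6·y_finishing + 2·y_lumber = 26 and 3·y_finishing + 6·y_lumber = 18.
Solving: y_finishing = 4, y_lumber = 1.
Shadow price of finishing = 4.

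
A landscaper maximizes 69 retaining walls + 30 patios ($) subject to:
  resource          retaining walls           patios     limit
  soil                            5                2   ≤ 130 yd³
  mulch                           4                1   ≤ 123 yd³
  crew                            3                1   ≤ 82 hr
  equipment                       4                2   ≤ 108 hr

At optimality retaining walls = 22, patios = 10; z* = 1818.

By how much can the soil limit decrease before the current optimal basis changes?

Binding constraints: soil, equipment. The basis is B = [[5,2],[4,2]] with det 2.
Per unit decrease in soil, x* moves by d = (-1, 2).
The basis stays optimal until retaining walls reaches 0; allowable decrease = 22 yd³.

22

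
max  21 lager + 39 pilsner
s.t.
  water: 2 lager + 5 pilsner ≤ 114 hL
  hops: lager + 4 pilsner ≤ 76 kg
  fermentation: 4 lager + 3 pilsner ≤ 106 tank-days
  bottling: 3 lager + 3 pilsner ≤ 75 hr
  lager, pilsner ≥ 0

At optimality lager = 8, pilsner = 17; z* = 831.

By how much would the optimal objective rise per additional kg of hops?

At the optimum: water uses 101 of 114 (slack = 13); hops uses 76 of 76 (binding); fermentation uses 83 of 106 (slack = 23); bottling uses 75 of 75 (binding).
Since water, fermentation are not tight, their duals are 0.
Dual feasibility on the basic columns requires 1·y_hops + 3·y_bottling = 21, 4·y_hops + 3·y_bottling = 39.
→ y_hops = 6 and y_bottling = 5.
Shadow price of hops = 6.

6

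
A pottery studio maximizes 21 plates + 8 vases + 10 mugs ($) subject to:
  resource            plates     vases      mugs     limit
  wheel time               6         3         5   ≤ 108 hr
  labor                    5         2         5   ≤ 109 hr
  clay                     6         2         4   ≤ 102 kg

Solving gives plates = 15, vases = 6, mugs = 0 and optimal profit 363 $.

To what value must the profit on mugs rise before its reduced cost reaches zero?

At the optimum: wheel time uses 108 of 108 (binding); labor uses 87 of 109 (slack = 22); clay uses 102 of 102 (binding).
Since labor is not tight, its dual is 0.
Dual feasibility on the basic columns requires 6·y_wheel time + 6·y_clay = 21, 3·y_wheel time + 2·y_clay = 8.
Solving: y_wheel time = 1, y_clay = 2.5.
mugs enters the basis when its profit ≥ yᵀa₃ = 1·5 + 2.5·4 = 15.

15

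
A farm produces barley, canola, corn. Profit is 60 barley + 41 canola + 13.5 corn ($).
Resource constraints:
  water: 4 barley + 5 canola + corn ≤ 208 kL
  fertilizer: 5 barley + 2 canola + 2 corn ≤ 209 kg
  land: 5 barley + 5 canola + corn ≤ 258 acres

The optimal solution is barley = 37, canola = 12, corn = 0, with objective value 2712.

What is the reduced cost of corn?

-7.5

Check each constraint at x*: water 208/208 (tight); fertilizer 209/209 (tight); land 245/258 (slack 13).
By complementary slackness, y = 0 for the non-binding constraint.
Dual feasibility on the basic columns requires 4·y_water + 5·y_fertilizer = 60, 5·y_water + 2·y_fertilizer = 41.
This yields shadow prices y_water = 5, y_fertilizer = 8.
Reduced cost of corn: c₃ − yᵀa₃ = 13.5 − (5·1 + 8·2) = 13.5 − 21 = -7.5.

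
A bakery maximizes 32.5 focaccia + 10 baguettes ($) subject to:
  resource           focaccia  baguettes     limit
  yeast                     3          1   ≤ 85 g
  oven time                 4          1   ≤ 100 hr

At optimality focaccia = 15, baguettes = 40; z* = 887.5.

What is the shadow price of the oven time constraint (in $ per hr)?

Check each constraint at x*: yeast 85/85 (tight); oven time 100/100 (tight).
The binding rows give the dual system: 3·y_yeast + 4·y_oven time = 32.5 and 1·y_yeast + 1·y_oven time = 10.
Solving: y_yeast = 7.5, y_oven time = 2.5.
Shadow price of oven time = 2.5.

2.5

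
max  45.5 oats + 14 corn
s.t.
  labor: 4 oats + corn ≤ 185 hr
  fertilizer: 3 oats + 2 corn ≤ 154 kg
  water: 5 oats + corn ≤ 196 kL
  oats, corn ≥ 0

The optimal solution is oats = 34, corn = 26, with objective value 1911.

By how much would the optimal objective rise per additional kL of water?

7

Check each constraint at x*: labor 162/185 (slack 23); fertilizer 154/154 (tight); water 196/196 (tight).
By complementary slackness, y = 0 for the non-binding constraint.
From A_Bᵀ y = c: 3·y_fertilizer + 5·y_water = 45.5; 2·y_fertilizer + 1·y_water = 14.
→ y_fertilizer = 3.5 and y_water = 7.
Shadow price of water = 7.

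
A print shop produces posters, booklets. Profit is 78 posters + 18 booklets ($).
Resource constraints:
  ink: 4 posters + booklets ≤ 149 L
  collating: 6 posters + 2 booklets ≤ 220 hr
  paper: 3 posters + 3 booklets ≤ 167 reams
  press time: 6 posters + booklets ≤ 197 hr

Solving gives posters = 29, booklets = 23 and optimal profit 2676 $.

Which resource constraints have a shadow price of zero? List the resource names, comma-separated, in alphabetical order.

ink: 139/149 (slack 10)
collating: 220/220 (binding)
paper: 156/167 (slack 11)
press time: 197/197 (binding)
By complementary slackness, a constraint with positive slack has shadow price 0 → ink, paper.

ink, paper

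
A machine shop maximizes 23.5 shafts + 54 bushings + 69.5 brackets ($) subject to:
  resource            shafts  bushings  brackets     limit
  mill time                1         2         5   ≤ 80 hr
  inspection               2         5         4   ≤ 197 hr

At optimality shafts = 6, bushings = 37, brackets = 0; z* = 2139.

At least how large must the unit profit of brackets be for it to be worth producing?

75.5

Check each constraint at x*: mill time 80/80 (tight); inspection 197/197 (tight).
The binding rows give the dual system: 1·y_mill time + 2·y_inspection = 23.5 and 2·y_mill time + 5·y_inspection = 54.
This yields shadow prices y_mill time = 9.5, y_inspection = 7.
brackets enters the basis when its profit ≥ yᵀa₃ = 9.5·5 + 7·4 = 75.5.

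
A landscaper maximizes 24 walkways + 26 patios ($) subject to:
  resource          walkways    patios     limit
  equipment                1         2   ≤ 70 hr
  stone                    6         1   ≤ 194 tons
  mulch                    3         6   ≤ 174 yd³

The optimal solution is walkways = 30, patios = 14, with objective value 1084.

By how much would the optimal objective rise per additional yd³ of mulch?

4

At the optimum: equipment uses 58 of 70 (slack = 12); stone uses 194 of 194 (binding); mulch uses 174 of 174 (binding).
Slack constraints have shadow price 0 (complementary slackness).
Dual feasibility on the basic columns requires 6·y_stone + 3·y_mulch = 24, 1·y_stone + 6·y_mulch = 26.
→ y_stone = 2 and y_mulch = 4.
Shadow price of mulch = 4.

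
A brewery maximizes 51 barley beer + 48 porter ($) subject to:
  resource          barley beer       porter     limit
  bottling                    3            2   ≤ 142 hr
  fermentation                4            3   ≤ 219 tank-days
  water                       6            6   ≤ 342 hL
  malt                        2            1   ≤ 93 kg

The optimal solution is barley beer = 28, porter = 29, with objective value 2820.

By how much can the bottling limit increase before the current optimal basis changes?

8

Binding constraints: bottling, water. The basis is B = [[3,2],[6,6]] with det 6.
Per unit increase in bottling, x* moves by d = (1, -1).
The basis stays optimal until malt becomes binding; allowable increase = 8 hr.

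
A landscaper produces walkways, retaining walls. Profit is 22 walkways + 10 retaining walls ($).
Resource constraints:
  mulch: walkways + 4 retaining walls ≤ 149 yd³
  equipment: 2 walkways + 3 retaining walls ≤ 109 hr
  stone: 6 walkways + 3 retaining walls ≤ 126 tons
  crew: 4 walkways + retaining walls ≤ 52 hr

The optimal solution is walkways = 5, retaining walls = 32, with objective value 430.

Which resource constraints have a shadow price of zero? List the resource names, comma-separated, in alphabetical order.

mulch: 133/149 (slack 16)
equipment: 106/109 (slack 3)
stone: 126/126 (binding)
crew: 52/52 (binding)
By complementary slackness, a constraint with positive slack has shadow price 0 → equipment, mulch.

equipment, mulch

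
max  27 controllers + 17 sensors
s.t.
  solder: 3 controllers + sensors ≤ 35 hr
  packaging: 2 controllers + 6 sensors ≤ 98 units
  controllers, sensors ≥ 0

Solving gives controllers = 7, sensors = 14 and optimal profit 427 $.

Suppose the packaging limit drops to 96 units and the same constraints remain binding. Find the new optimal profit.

424

At the optimum: solder uses 35 of 35 (binding); packaging uses 98 of 98 (binding).
Dual feasibility on the basic columns requires 3·y_solder + 2·y_packaging = 27, 1·y_solder + 6·y_packaging = 17.
This yields shadow prices y_solder = 8, y_packaging = 1.5.
Δz = y_packaging·Δb = 1.5 × (-2) = -3, so new z* = 427 − 3 = 424.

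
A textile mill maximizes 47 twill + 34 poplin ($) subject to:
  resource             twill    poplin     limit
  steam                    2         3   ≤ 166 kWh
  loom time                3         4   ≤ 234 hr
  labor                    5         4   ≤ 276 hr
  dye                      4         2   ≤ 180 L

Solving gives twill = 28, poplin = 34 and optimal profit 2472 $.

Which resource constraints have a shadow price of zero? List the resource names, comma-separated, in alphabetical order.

loom time, steam

steam: 158/166 (slack 8)
loom time: 220/234 (slack 14)
labor: 276/276 (binding)
dye: 180/180 (binding)
By complementary slackness, a constraint with positive slack has shadow price 0 → loom time, steam.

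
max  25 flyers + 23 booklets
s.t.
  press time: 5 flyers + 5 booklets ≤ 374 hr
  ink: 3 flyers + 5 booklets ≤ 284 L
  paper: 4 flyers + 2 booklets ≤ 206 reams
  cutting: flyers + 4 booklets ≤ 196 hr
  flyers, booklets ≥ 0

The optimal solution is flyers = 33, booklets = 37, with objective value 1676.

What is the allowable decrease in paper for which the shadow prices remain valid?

Binding constraints: ink, paper. The basis is B = [[3,5],[4,2]] with det -14.
Per unit decrease in paper, x* moves by d = (-0.3571, 0.2143).
The basis stays optimal until cutting becomes binding; allowable decrease = 30 reams.

30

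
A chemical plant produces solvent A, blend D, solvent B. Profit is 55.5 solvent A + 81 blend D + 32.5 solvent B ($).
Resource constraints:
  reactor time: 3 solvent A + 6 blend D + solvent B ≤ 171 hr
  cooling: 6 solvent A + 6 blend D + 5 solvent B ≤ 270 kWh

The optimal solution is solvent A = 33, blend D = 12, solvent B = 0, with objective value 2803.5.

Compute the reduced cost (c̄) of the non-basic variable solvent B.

Both reactor time and cooling are binding at x*.
From A_Bᵀ y = c: 3·y_reactor time + 6·y_cooling = 55.5; 6·y_reactor time + 6·y_cooling = 81.
Solving: y_reactor time = 8.5, y_cooling = 5.
Reduced cost of solvent B: c₃ − yᵀa₃ = 32.5 − (8.5·1 + 5·5) = 32.5 − 33.5 = -1.

-1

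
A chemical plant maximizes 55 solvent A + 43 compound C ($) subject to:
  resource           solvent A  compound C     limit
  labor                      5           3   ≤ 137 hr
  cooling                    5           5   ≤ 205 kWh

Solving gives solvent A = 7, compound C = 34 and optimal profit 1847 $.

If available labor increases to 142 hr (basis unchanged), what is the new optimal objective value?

1877

At the optimum: labor uses 137 of 137 (binding); cooling uses 205 of 205 (binding).
From A_Bᵀ y = c: 5·y_labor + 5·y_cooling = 55; 3·y_labor + 5·y_cooling = 43.
→ y_labor = 6 and y_cooling = 5.
Δz = y_labor·Δb = 6 × (5) = 30, so new z* = 1847 + 30 = 1877.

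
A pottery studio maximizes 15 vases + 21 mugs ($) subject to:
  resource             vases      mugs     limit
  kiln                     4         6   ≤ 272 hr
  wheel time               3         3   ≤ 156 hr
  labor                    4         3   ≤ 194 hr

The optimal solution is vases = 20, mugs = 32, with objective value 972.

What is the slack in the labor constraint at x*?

labor used = 4·20 + 3·32 = 176; slack = 194 − 176 = 18.

18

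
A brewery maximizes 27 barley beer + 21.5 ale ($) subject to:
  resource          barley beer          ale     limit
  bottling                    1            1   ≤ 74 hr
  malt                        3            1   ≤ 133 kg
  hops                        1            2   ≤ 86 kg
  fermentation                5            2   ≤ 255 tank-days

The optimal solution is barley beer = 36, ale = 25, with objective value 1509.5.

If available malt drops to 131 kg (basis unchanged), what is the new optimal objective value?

1496.5

Binding: malt and hops. Non-binding: bottling (13 unused), fermentation (25 unused).
Since bottling, fermentation are not tight, their duals are 0.
From A_Bᵀ y = c: 3·y_malt + 1·y_hops = 27; 1·y_malt + 2·y_hops = 21.5.
Solving: y_malt = 6.5, y_hops = 7.5.
Δz = y_malt·Δb = 6.5 × (-2) = -13, so new z* = 1509.5 − 13 = 1496.5.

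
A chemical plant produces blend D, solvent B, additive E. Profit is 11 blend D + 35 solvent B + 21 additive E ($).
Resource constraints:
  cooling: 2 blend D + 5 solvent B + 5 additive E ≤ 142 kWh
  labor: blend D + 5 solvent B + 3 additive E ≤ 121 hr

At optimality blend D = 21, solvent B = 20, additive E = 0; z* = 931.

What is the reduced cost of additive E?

Check each constraint at x*: cooling 142/142 (tight); labor 121/121 (tight).
From A_Bᵀ y = c: 2·y_cooling + 1·y_labor = 11; 5·y_cooling + 5·y_labor = 35.
→ y_cooling = 4 and y_labor = 3.
Reduced cost of additive E: c₃ − yᵀa₃ = 21 − (4·5 + 3·3) = 21 − 29 = -8.

-8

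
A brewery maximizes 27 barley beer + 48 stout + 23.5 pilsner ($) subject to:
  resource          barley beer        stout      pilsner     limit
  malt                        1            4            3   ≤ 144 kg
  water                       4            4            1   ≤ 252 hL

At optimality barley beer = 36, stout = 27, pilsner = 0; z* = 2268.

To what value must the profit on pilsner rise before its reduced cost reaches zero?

26

At the optimum: malt uses 144 of 144 (binding); water uses 252 of 252 (binding).
From A_Bᵀ y = c: 1·y_malt + 4·y_water = 27; 4·y_malt + 4·y_water = 48.
Solving: y_malt = 7, y_water = 5.
pilsner enters the basis when its profit ≥ yᵀa₃ = 7·3 + 5·1 = 26.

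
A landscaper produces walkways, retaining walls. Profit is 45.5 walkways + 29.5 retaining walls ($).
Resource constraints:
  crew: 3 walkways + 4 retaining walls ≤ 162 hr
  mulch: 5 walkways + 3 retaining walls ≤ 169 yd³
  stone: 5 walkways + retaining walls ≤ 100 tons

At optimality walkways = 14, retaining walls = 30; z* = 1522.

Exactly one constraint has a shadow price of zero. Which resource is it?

crew: 162/162 (binding)
mulch: 160/169 (slack 9)
stone: 100/100 (binding)
By complementary slackness, a constraint with positive slack has shadow price 0 → mulch.

mulch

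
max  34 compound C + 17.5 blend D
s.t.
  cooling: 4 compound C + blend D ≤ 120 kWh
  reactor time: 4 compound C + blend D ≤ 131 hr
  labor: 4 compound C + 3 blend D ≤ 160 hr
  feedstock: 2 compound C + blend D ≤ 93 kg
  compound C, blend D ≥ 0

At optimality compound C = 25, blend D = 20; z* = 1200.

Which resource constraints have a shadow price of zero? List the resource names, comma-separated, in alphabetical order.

cooling: 120/120 (binding)
reactor time: 120/131 (slack 11)
labor: 160/160 (binding)
feedstock: 70/93 (slack 23)
By complementary slackness, a constraint with positive slack has shadow price 0 → feedstock, reactor time.

feedstock, reactor time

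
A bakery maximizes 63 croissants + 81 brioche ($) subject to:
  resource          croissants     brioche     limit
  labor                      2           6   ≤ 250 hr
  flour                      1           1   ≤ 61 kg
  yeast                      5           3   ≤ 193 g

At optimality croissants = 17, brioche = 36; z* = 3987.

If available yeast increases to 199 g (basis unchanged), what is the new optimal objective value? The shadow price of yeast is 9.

Δb = 6, so new z* = 3987 + (9)·(6) = 3987 + 54 = 4041.

4041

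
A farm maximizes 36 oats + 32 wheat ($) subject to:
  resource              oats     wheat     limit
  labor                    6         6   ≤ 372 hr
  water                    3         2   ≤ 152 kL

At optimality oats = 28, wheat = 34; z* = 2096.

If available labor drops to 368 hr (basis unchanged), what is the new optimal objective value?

2080

Check each constraint at x*: labor 372/372 (tight); water 152/152 (tight).
Dual feasibility on the basic columns requires 6·y_labor + 3·y_water = 36, 6·y_labor + 2·y_water = 32.
Solving: y_labor = 4, y_water = 4.
Δz = y_labor·Δb = 4 × (-4) = -16, so new z* = 2096 − 16 = 2080.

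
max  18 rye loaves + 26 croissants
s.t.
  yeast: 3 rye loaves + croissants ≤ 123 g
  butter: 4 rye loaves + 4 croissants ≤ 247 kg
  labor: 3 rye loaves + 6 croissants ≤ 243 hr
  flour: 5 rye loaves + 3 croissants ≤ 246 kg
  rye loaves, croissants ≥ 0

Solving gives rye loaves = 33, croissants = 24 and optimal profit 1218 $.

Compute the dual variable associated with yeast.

2

At the optimum: yeast uses 123 of 123 (binding); butter uses 228 of 247 (slack = 19); labor uses 243 of 243 (binding); flour uses 237 of 246 (slack = 9).
Since butter, flour are not tight, their duals are 0.
From A_Bᵀ y = c: 3·y_yeast + 3·y_labor = 18; 1·y_yeast + 6·y_labor = 26.
→ y_yeast = 2 and y_labor = 4.
Shadow price of yeast = 2.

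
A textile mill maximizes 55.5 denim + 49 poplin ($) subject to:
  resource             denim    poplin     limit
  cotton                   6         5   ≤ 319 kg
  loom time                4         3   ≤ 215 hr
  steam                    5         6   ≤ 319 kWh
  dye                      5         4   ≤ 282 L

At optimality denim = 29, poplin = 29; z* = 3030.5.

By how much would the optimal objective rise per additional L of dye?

0

Binding: cotton and steam. Non-binding: loom time (12 unused), dye (21 unused).
Slack constraints have shadow price 0 (complementary slackness).
The binding rows give the dual system: 6·y_cotton + 5·y_steam = 55.5 and 5·y_cotton + 6·y_steam = 49.
→ y_cotton = 8 and y_steam = 1.5.
Shadow price of dye = 0.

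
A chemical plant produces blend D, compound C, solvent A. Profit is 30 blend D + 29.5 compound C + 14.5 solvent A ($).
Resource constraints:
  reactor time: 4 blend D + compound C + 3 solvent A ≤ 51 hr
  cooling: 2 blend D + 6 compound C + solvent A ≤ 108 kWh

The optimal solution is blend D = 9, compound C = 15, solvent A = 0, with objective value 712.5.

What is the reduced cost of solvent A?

-6

At the optimum: reactor time uses 51 of 51 (binding); cooling uses 108 of 108 (binding).
Dual feasibility on the basic columns requires 4·y_reactor time + 2·y_cooling = 30, 1·y_reactor time + 6·y_cooling = 29.5.
Solving: y_reactor time = 5.5, y_cooling = 4.
Reduced cost of solvent A: c₃ − yᵀa₃ = 14.5 − (5.5·3 + 4·1) = 14.5 − 20.5 = -6.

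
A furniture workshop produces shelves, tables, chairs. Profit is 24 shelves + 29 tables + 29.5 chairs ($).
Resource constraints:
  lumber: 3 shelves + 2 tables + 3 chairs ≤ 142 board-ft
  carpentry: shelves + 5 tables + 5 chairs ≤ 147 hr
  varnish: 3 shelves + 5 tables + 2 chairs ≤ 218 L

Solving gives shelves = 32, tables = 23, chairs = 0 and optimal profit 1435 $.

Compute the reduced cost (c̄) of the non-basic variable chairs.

-6.5

Binding: lumber and carpentry. Non-binding: varnish (7 unused).
Slack constraints have shadow price 0 (complementary slackness).
Dual feasibility on the basic columns requires 3·y_lumber + 1·y_carpentry = 24, 2·y_lumber + 5·y_carpentry = 29.
This yields shadow prices y_lumber = 7, y_carpentry = 3.
Reduced cost of chairs: c₃ − yᵀa₃ = 29.5 − (7·3 + 3·5) = 29.5 − 36 = -6.5.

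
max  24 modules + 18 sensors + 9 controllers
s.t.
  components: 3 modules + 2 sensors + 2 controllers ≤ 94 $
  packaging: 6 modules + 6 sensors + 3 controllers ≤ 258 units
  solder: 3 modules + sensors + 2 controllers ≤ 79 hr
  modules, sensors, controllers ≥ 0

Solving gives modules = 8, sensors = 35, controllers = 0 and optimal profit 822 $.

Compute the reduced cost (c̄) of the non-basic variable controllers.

-6

At the optimum: components uses 94 of 94 (binding); packaging uses 258 of 258 (binding); solder uses 59 of 79 (slack = 20).
Since solder is not tight, its dual is 0.
Dual feasibility on the basic columns requires 3·y_components + 6·y_packaging = 24, 2·y_components + 6·y_packaging = 18.
This yields shadow prices y_components = 6, y_packaging = 1.
Reduced cost of controllers: c₃ − yᵀa₃ = 9 − (6·2 + 1·3) = 9 − 15 = -6.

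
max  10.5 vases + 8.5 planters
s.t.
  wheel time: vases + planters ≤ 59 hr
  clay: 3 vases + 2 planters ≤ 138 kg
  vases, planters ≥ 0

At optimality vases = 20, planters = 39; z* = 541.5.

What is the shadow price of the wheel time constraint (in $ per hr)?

Check each constraint at x*: wheel time 59/59 (tight); clay 138/138 (tight).
From A_Bᵀ y = c: 1·y_wheel time + 3·y_clay = 10.5; 1·y_wheel time + 2·y_clay = 8.5.
→ y_wheel time = 4.5 and y_clay = 2.
Shadow price of wheel time = 4.5.

4.5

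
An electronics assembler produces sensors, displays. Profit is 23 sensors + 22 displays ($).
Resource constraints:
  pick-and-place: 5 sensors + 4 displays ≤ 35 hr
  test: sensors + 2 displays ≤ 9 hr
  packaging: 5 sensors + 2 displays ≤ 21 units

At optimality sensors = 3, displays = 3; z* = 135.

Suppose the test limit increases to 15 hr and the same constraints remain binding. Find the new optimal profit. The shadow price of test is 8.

Δb = 6, so new z* = 135 + (8)·(6) = 135 + 48 = 183.

183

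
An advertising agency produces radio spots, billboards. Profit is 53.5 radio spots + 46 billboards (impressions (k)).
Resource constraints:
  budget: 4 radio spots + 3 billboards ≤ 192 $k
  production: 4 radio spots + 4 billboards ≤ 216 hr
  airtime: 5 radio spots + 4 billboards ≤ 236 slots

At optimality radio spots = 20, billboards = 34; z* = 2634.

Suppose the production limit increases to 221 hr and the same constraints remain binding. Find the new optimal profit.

Check each constraint at x*: budget 182/192 (slack 10); production 216/216 (tight); airtime 236/236 (tight).
By complementary slackness, y = 0 for the non-binding constraint.
Dual feasibility on the basic columns requires 4·y_production + 5·y_airtime = 53.5, 4·y_production + 4·y_airtime = 46.
→ y_production = 4 and y_airtime = 7.5.
Δz = y_production·Δb = 4 × (5) = 20, so new z* = 2634 + 20 = 2654.

2654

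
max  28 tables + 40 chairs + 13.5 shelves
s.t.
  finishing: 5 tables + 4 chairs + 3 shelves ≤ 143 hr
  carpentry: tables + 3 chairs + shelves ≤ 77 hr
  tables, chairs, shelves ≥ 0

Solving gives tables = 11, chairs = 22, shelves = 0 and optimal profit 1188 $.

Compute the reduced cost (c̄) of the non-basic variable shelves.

-6.5

Check each constraint at x*: finishing 143/143 (tight); carpentry 77/77 (tight).
The binding rows give the dual system: 5·y_finishing + 1·y_carpentry = 28 and 4·y_finishing + 3·y_carpentry = 40.
This yields shadow prices y_finishing = 4, y_carpentry = 8.
Reduced cost of shelves: c₃ − yᵀa₃ = 13.5 − (4·3 + 8·1) = 13.5 − 20 = -6.5.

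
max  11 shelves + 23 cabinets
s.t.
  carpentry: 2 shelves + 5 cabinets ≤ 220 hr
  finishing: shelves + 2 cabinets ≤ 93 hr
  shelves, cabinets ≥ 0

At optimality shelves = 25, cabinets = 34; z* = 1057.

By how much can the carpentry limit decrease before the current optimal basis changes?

34

Binding constraints: carpentry, finishing. The basis is B = [[2,5],[1,2]] with det -1.
Per unit decrease in carpentry, x* moves by d = (2, -1).
The basis stays optimal until cabinets reaches 0; allowable decrease = 34 hr.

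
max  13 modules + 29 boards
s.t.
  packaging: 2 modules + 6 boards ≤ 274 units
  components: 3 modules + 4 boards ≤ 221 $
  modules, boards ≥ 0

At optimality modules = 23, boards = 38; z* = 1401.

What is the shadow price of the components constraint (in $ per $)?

2

Both packaging and components are binding at x*.
From A_Bᵀ y = c: 2·y_packaging + 3·y_components = 13; 6·y_packaging + 4·y_components = 29.
Solving: y_packaging = 3.5, y_components = 2.
Shadow price of components = 2.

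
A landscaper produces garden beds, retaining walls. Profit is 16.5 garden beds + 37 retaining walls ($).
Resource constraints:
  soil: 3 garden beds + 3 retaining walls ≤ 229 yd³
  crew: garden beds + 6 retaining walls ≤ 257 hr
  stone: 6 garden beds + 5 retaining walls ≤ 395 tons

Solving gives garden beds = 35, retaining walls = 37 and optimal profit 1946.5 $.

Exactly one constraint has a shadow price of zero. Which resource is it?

soil

soil: 216/229 (slack 13)
crew: 257/257 (binding)
stone: 395/395 (binding)
By complementary slackness, a constraint with positive slack has shadow price 0 → soil.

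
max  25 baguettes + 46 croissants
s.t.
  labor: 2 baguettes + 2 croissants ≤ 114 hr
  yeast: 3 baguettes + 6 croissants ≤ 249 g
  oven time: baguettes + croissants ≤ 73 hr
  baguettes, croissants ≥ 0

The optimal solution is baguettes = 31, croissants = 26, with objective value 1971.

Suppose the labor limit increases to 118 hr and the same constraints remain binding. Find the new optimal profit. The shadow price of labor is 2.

Δb = 4, so new z* = 1971 + (2)·(4) = 1971 + 8 = 1979.

1979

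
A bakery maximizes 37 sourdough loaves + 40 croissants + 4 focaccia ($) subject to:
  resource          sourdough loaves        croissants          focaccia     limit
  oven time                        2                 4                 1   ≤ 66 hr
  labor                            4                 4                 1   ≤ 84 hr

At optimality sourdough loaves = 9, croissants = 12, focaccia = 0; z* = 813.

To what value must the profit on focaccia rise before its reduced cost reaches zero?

At the optimum: oven time uses 66 of 66 (binding); labor uses 84 of 84 (binding).
From A_Bᵀ y = c: 2·y_oven time + 4·y_labor = 37; 4·y_oven time + 4·y_labor = 40.
This yields shadow prices y_oven time = 1.5, y_labor = 8.5.
focaccia enters the basis when its profit ≥ yᵀa₃ = 1.5·1 + 8.5·1 = 10.

10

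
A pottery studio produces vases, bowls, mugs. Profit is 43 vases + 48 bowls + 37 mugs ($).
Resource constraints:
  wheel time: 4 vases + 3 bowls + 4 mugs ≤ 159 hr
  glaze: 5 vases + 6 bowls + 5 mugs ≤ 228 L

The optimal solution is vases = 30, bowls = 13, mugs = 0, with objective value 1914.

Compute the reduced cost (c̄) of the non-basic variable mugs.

-6

Check each constraint at x*: wheel time 159/159 (tight); glaze 228/228 (tight).
Dual feasibility on the basic columns requires 4·y_wheel time + 5·y_glaze = 43, 3·y_wheel time + 6·y_glaze = 48.
→ y_wheel time = 2 and y_glaze = 7.
Reduced cost of mugs: c₃ − yᵀa₃ = 37 − (2·4 + 7·5) = 37 − 43 = -6.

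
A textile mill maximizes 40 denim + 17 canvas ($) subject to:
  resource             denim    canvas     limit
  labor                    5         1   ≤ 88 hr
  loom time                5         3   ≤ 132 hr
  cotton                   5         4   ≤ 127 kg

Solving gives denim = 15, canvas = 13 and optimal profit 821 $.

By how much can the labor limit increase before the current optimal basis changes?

39

Binding constraints: labor, cotton. The basis is B = [[5,1],[5,4]] with det 15.
Per unit increase in labor, x* moves by d = (0.2667, -0.3333).
The basis stays optimal until canvas reaches 0; allowable increase = 39 hr.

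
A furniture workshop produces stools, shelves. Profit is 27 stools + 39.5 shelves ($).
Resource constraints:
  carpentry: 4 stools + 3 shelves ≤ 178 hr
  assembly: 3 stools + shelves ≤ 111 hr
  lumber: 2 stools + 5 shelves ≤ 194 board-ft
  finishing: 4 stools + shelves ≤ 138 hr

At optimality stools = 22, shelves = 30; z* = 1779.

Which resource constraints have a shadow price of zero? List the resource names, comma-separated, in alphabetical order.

assembly, finishing

carpentry: 178/178 (binding)
assembly: 96/111 (slack 15)
lumber: 194/194 (binding)
finishing: 118/138 (slack 20)
By complementary slackness, a constraint with positive slack has shadow price 0 → assembly, finishing.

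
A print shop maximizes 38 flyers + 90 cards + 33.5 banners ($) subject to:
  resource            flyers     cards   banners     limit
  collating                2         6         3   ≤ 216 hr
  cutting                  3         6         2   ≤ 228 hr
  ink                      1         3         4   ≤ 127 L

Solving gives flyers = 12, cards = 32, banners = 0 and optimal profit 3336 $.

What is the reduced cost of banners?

Check each constraint at x*: collating 216/216 (tight); cutting 228/228 (tight); ink 108/127 (slack 19).
Since ink is not tight, its dual is 0.
The binding rows give the dual system: 2·y_collating + 3·y_cutting = 38 and 6·y_collating + 6·y_cutting = 90.
→ y_collating = 7 and y_cutting = 8.
Reduced cost of banners: c₃ − yᵀa₃ = 33.5 − (7·3 + 8·2) = 33.5 − 37 = -3.5.

-3.5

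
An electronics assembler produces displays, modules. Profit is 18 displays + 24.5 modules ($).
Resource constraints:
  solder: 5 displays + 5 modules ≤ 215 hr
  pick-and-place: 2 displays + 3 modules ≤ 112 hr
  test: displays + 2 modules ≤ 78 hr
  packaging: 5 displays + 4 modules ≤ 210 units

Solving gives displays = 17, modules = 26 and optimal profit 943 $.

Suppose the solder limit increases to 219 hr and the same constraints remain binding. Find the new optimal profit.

947

Check each constraint at x*: solder 215/215 (tight); pick-and-place 112/112 (tight); test 69/78 (slack 9); packaging 189/210 (slack 21).
By complementary slackness, y = 0 for the non-binding constraints.
The binding rows give the dual system: 5·y_solder + 2·y_pick-and-place = 18 and 5·y_solder + 3·y_pick-and-place = 24.5.
Solving: y_solder = 1, y_pick-and-place = 6.5.
Δz = y_solder·Δb = 1 × (4) = 4, so new z* = 943 + 4 = 947.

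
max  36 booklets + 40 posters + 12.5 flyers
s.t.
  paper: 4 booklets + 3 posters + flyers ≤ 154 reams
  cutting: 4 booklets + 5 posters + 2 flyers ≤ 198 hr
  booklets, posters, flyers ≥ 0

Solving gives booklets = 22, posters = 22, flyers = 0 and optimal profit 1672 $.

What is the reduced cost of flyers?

-3

Both paper and cutting are binding at x*.
From A_Bᵀ y = c: 4·y_paper + 4·y_cutting = 36; 3·y_paper + 5·y_cutting = 40.
→ y_paper = 2.5 and y_cutting = 6.5.
Reduced cost of flyers: c₃ − yᵀa₃ = 12.5 − (2.5·1 + 6.5·2) = 12.5 − 15.5 = -3.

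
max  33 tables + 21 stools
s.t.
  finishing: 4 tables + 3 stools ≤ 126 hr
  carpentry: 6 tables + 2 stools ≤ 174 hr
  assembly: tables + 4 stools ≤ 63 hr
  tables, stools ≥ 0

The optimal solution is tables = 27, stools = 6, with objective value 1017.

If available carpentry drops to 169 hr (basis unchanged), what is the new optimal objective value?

1009.5

Check each constraint at x*: finishing 126/126 (tight); carpentry 174/174 (tight); assembly 51/63 (slack 12).
Slack constraints have shadow price 0 (complementary slackness).
Dual feasibility on the basic columns requires 4·y_finishing + 6·y_carpentry = 33, 3·y_finishing + 2·y_carpentry = 21.
Solving: y_finishing = 6, y_carpentry = 1.5.
Δz = y_carpentry·Δb = 1.5 × (-5) = -7.5, so new z* = 1017 − 7.5 = 1009.5.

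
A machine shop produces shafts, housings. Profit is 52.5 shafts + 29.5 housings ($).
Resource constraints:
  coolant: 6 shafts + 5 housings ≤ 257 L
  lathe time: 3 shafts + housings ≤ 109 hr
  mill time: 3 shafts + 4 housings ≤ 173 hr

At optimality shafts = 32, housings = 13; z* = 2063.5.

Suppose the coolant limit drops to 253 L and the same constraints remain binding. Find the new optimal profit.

Binding: coolant and lathe time. Non-binding: mill time (25 unused).
Slack constraints have shadow price 0 (complementary slackness).
From A_Bᵀ y = c: 6·y_coolant + 3·y_lathe time = 52.5; 5·y_coolant + 1·y_lathe time = 29.5.
→ y_coolant = 4 and y_lathe time = 9.5.
Δz = y_coolant·Δb = 4 × (-4) = -16, so new z* = 2063.5 − 16 = 2047.5.

2047.5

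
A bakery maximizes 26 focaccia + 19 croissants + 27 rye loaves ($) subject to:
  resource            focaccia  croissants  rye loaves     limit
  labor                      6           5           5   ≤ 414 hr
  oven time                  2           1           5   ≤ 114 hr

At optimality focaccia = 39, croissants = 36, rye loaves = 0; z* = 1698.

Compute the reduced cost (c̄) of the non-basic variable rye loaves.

-8

Check each constraint at x*: labor 414/414 (tight); oven time 114/114 (tight).
Dual feasibility on the basic columns requires 6·y_labor + 2·y_oven time = 26, 5·y_labor + 1·y_oven time = 19.
→ y_labor = 3 and y_oven time = 4.
Reduced cost of rye loaves: c₃ − yᵀa₃ = 27 − (3·5 + 4·5) = 27 − 35 = -8.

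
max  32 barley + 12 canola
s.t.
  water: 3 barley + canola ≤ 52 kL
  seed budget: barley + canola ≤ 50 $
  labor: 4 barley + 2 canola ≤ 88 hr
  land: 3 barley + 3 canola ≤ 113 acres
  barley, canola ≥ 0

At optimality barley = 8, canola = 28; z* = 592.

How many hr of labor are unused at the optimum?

labor used = 4·8 + 2·28 = 88; slack = 88 − 88 = 0.

0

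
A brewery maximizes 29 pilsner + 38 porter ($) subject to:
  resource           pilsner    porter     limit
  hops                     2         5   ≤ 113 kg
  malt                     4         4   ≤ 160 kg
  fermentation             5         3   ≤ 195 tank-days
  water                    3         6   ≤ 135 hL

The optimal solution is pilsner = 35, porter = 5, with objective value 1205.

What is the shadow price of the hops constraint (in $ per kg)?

At the optimum: hops uses 95 of 113 (slack = 18); malt uses 160 of 160 (binding); fermentation uses 190 of 195 (slack = 5); water uses 135 of 135 (binding).
Since hops, fermentation are not tight, their duals are 0.
From A_Bᵀ y = c: 4·y_malt + 3·y_water = 29; 4·y_malt + 6·y_water = 38.
This yields shadow prices y_malt = 5, y_water = 3.
Shadow price of hops = 0.

0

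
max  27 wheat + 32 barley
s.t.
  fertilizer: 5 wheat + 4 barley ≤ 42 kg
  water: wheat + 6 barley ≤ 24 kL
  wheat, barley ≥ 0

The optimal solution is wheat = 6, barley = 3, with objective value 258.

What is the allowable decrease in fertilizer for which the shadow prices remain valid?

26

Binding constraints: fertilizer, water. The basis is B = [[5,4],[1,6]] with det 26.
Per unit decrease in fertilizer, x* moves by d = (-0.2308, 0.0385).
The basis stays optimal until wheat reaches 0; allowable decrease = 26 kg.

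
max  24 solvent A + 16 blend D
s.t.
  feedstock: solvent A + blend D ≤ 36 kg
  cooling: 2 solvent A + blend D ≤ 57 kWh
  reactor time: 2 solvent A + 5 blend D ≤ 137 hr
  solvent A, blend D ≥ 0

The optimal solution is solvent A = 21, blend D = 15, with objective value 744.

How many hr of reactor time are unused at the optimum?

reactor time used = 2·21 + 5·15 = 117; slack = 137 − 117 = 20.

20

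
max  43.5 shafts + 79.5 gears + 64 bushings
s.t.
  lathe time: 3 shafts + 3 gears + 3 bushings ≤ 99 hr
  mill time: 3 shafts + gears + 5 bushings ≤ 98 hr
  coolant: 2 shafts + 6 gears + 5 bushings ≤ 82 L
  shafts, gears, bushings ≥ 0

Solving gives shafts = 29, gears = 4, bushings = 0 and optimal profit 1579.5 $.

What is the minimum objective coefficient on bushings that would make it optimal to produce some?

At the optimum: lathe time uses 99 of 99 (binding); mill time uses 91 of 98 (slack = 7); coolant uses 82 of 82 (binding).
By complementary slackness, y = 0 for the non-binding constraint.
From A_Bᵀ y = c: 3·y_lathe time + 2·y_coolant = 43.5; 3·y_lathe time + 6·y_coolant = 79.5.
This yields shadow prices y_lathe time = 8.5, y_coolant = 9.
bushings enters the basis when its profit ≥ yᵀa₃ = 8.5·3 + 9·5 = 70.5.

70.5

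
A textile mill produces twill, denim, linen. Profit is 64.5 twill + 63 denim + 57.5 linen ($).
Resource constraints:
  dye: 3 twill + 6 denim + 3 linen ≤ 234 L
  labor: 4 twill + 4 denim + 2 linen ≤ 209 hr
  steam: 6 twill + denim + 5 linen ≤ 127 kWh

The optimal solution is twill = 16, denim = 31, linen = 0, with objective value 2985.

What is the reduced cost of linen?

Check each constraint at x*: dye 234/234 (tight); labor 188/209 (slack 21); steam 127/127 (tight).
Slack constraints have shadow price 0 (complementary slackness).
From A_Bᵀ y = c: 3·y_dye + 6·y_steam = 64.5; 6·y_dye + 1·y_steam = 63.
→ y_dye = 9.5 and y_steam = 6.
Reduced cost of linen: c₃ − yᵀa₃ = 57.5 − (9.5·3 + 6·5) = 57.5 − 58.5 = -1.

-1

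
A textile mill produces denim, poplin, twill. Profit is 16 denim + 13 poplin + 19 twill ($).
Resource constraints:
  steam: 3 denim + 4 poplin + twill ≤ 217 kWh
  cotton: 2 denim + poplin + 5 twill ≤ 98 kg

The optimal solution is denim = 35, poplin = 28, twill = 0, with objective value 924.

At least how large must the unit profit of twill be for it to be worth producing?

27

Both steam and cotton are binding at x*.
The binding rows give the dual system: 3·y_steam + 2·y_cotton = 16 and 4·y_steam + 1·y_cotton = 13.
This yields shadow prices y_steam = 2, y_cotton = 5.
twill enters the basis when its profit ≥ yᵀa₃ = 2·1 + 5·5 = 27.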